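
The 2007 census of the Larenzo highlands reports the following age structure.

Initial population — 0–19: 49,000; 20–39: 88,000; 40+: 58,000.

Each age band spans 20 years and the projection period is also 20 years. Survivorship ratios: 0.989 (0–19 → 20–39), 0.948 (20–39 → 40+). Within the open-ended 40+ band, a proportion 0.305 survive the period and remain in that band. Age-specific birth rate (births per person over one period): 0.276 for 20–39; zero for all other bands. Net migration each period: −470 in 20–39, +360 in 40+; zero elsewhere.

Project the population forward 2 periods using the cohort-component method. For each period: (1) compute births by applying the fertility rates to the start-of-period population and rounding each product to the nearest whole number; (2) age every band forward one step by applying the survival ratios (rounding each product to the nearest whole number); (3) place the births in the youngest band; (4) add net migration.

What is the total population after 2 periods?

113602

— Period 1 —
Births: 88000 × 0.276 = 24288
20–39: 49000 × 0.989 = 48461
40+: 88000 × 0.948 + 58000 × 0.305 = 83424 + 17690 = 101114
Net migration: 20–39 − 470 → 47991; 40+ + 360 → 101474
End of period: [24288, 47991, 101474]
— Period 2 —
Births: 47991 × 0.276 = 13246
20–39: 24288 × 0.989 = 24021
40+: 47991 × 0.948 + 101474 × 0.305 = 45495 + 30950 = 76445
Net migration: 20–39 − 470 → 23551; 40+ + 360 → 76805
End of period: [13246, 23551, 76805]
Total after period 2: 13246 + 23551 + 76805 = 113602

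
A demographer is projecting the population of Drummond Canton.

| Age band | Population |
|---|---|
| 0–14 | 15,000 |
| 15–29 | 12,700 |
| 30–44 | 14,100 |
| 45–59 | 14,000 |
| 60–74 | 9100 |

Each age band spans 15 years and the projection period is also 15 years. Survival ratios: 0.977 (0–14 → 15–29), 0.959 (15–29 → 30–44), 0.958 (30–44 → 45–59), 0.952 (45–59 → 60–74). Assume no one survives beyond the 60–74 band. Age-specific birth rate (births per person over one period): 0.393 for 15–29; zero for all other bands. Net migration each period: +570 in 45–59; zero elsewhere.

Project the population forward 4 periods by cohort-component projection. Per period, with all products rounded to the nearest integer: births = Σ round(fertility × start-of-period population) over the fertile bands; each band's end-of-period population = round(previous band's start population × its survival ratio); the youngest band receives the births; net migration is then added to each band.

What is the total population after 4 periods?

27889

Numbering the groups 1..5 from youngest to oldest:
— Period 1 —
Births: 12700 × 0.393 = 4991
Group 2: 15000 × 0.977 = 14655
Group 3: 12700 × 0.959 = 12179
Group 4: 14100 × 0.958 = 13508
Group 5: 14000 × 0.952 = 13328
Net migration: Group 4 + 570 → 14078
End of period: [4991, 14655, 12179, 14078, 13328]
— Period 2 —
Births: 14655 × 0.393 = 5759
Group 2: 4991 × 0.977 = 4876
Group 3: 14655 × 0.959 = 14054
Group 4: 12179 × 0.958 = 11667
Group 5: 14078 × 0.952 = 13402
Net migration: Group 4 + 570 → 12237
End of period: [5759, 4876, 14054, 12237, 13402]
— Period 3 —
Births: 4876 × 0.393 = 1916
Group 2: 5759 × 0.977 = 5627
Group 3: 4876 × 0.959 = 4676
Group 4: 14054 × 0.958 = 13464
Group 5: 12237 × 0.952 = 11650
Net migration: Group 4 + 570 → 14034
End of period: [1916, 5627, 4676, 14034, 11650]
— Period 4 —
Births: 5627 × 0.393 = 2211
Group 2: 1916 × 0.977 = 1872
Group 3: 5627 × 0.959 = 5396
Group 4: 4676 × 0.958 = 4480
Group 5: 14034 × 0.952 = 13360
Net migration: Group 4 + 570 → 5050
End of period: [2211, 1872, 5396, 5050, 13360]
Total after period 4: 2211 + 1872 + 5396 + 5050 + 13360 = 27889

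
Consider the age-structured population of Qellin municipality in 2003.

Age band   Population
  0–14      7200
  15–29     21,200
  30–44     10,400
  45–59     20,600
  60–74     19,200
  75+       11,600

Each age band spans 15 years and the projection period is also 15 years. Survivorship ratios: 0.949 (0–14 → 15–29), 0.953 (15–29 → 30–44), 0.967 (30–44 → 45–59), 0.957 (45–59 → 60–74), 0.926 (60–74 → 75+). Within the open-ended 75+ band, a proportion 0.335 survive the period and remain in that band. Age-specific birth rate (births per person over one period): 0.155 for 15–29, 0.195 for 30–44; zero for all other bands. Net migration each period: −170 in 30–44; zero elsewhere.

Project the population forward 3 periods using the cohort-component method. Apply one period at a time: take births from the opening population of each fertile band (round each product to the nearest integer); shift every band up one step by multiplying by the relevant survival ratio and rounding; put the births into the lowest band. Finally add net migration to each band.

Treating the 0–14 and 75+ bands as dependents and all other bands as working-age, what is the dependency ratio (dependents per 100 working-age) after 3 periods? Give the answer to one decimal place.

(Bands numbered youngest = 1 to oldest = 6.)
Period 1:
Births: 21200 * 0.155 = 3286 ; 10400 * 0.195 = 2028 ⇒ total 5314
Band 2: 7200 * 0.949 = 6833
Band 3: 21200 * 0.953 = 20204
Band 4: 10400 * 0.967 = 10057
Band 5: 20600 * 0.957 = 19714
Band 6: 19200 * 0.926 + 11600 * 0.335 = 17779 + 3886 = 21665
Net migration: Band 3 − 170 → 20034
Giving 5314 / 6833 / 20034 / 10057 / 19714 / 21665.
Period 2:
Births: 6833 * 0.155 = 1059 ; 20034 * 0.195 = 3907 ⇒ total 4966
Band 2: 5314 * 0.949 = 5043
Band 3: 6833 * 0.953 = 6512
Band 4: 20034 * 0.967 = 19373
Band 5: 10057 * 0.957 = 9625
Band 6: 19714 * 0.926 + 21665 * 0.335 = 18255 + 7258 = 25513
Net migration: Band 3 − 170 → 6342
Giving 4966 / 5043 / 6342 / 19373 / 9625 / 25513.
Period 3:
Births: 5043 * 0.155 = 782 ; 6342 * 0.195 = 1237 ⇒ total 2019
Band 2: 4966 * 0.949 = 4713
Band 3: 5043 * 0.953 = 4806
Band 4: 6342 * 0.967 = 6133
Band 5: 19373 * 0.957 = 18540
Band 6: 9625 * 0.926 + 25513 * 0.335 = 8913 + 8547 = 17460
Net migration: Band 3 − 170 → 4636
Giving 2019 / 4713 / 4636 / 6133 / 18540 / 17460.
Dependents (band 0–14 + band 75+) = 2019 + 17460 = 19479; working-age = 34022; ratio = 19479/34022 × 100 = 57.3

57.3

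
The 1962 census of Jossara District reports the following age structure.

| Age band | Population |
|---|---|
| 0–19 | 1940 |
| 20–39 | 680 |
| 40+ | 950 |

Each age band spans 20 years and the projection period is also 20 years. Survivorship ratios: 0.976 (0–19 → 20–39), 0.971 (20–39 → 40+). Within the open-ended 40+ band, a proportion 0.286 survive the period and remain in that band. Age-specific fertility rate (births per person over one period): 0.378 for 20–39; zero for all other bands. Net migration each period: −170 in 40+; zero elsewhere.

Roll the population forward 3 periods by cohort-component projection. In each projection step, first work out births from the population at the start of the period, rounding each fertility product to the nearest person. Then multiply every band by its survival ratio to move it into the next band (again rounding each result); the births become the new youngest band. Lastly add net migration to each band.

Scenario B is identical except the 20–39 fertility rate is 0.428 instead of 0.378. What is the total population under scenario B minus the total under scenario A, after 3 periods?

(Groups numbered youngest = 1 to oldest = 3.)
— Period 1 —
Births: 680 * 0.378 = 257
Group 2: 1940 * 0.976 = 1893
Group 3: 680 * 0.971 + 950 * 0.286 = 660 + 272 = 932
Net migration: Group 3 − 170 → 762
Giving 257 / 1893 / 762.
— Period 2 —
Births: 1893 * 0.378 = 716
Group 2: 257 * 0.976 = 251
Group 3: 1893 * 0.971 + 762 * 0.286 = 1838 + 218 = 2056
Net migration: Group 3 − 170 → 1886
Giving 716 / 251 / 1886.
— Period 3 —
Births: 251 * 0.378 = 95
Group 2: 716 * 0.976 = 699
Group 3: 251 * 0.971 + 1886 * 0.286 = 244 + 539 = 783
Net migration: Group 3 − 170 → 613
Giving 95 / 699 / 613.
Scenario A total after 3 periods: 1407
Scenario B projection —
— Period 1 —
Births: 680 * 0.428 = 291
Group 2: 1940 * 0.976 = 1893
Group 3: 680 * 0.971 + 950 * 0.286 = 660 + 272 = 932
Net migration: Group 3 − 170 → 762
Giving 291 / 1893 / 762.
— Period 2 —
Births: 1893 * 0.428 = 810
Group 2: 291 * 0.976 = 284
Group 3: 1893 * 0.971 + 762 * 0.286 = 1838 + 218 = 2056
Net migration: Group 3 − 170 → 1886
Giving 810 / 284 / 1886.
— Period 3 —
Births: 284 * 0.428 = 122
Group 2: 810 * 0.976 = 791
Group 3: 284 * 0.971 + 1886 * 0.286 = 276 + 539 = 815
Net migration: Group 3 − 170 → 645
Giving 122 / 791 / 645.
Scenario B total after 3 periods: 1558
Difference B − A = 1558 − 1407 = 151

151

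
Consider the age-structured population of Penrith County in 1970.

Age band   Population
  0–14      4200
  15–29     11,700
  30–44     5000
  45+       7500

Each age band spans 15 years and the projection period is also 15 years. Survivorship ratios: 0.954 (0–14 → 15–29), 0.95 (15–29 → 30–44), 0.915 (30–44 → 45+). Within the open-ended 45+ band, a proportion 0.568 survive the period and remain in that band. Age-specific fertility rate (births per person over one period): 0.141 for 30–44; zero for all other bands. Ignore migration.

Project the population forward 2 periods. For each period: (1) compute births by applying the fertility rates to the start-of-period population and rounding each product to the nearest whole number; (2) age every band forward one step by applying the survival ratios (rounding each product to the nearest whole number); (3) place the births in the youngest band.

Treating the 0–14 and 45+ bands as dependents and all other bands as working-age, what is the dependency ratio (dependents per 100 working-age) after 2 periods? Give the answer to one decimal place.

Period 1:
Births: 5000 × 0.141 = 705
15–29: 4200 × 0.954 = 4007
30–44: 11700 × 0.95 = 11115
45+: 5000 × 0.915 + 7500 × 0.568 = 4575 + 4260 = 8835
Giving 705 / 4007 / 11115 / 8835.
Period 2:
Births: 11115 × 0.141 = 1567
15–29: 705 × 0.954 = 673
30–44: 4007 × 0.95 = 3807
45+: 11115 × 0.915 + 8835 × 0.568 = 10170 + 5018 = 15188
Giving 1567 / 673 / 3807 / 15188.
Dependents (band 0–14 + band 45+) = 1567 + 15188 = 16755; working-age = 4480; ratio = 16755/4480 × 100 = 374.0

374.0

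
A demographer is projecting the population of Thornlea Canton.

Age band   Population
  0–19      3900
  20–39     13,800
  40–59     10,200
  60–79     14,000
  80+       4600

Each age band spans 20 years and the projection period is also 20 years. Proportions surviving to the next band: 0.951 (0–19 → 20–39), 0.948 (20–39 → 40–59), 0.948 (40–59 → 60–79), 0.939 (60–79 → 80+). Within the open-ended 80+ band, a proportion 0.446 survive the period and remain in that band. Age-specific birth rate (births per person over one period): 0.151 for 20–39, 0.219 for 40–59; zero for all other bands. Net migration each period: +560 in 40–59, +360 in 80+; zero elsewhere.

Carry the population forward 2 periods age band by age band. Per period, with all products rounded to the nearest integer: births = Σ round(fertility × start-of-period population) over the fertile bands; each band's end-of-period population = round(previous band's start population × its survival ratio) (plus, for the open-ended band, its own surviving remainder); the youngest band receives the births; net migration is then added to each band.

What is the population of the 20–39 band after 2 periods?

Period 1:
Births: 13800 * 0.151 = 2084  |  10200 * 0.219 = 2234 → 4318
20–39: 3900 * 0.951 = 3709
40–59: 13800 * 0.948 = 13082
60–79: 10200 * 0.948 = 9670
80+: 14000 * 0.939 + 4600 * 0.446 = 13146 + 2052 = 15198
Net migration: 40–59 + 560 → 13642; 80+ + 360 → 15558
→ [4318, 3709, 13642, 9670, 15558]
Period 2:
Births: 3709 * 0.151 = 560  |  13642 * 0.219 = 2988 → 3548
20–39: 4318 * 0.951 = 4106
40–59: 3709 * 0.948 = 3516
60–79: 13642 * 0.948 = 12933
80+: 9670 * 0.939 + 15558 * 0.446 = 9080 + 6939 = 16019
Net migration: 40–59 + 560 → 4076; 80+ + 360 → 16379
→ [3548, 4106, 4076, 12933, 16379]

4106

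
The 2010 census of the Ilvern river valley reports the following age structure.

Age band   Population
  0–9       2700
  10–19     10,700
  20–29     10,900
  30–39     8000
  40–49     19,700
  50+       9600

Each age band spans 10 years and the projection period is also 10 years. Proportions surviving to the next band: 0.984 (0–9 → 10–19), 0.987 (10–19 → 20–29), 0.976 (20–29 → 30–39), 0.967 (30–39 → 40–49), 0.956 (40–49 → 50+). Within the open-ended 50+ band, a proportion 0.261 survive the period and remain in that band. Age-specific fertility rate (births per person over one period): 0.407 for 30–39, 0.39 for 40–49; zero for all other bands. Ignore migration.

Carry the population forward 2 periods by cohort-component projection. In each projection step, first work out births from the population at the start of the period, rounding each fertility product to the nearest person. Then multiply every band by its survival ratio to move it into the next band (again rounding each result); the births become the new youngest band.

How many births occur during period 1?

10939

[period 1]
Births: 8000 * 0.407 = 3256, 19700 * 0.39 = 7683 — total 10939
10–19: 2700 * 0.984 = 2657
20–29: 10700 * 0.987 = 10561
30–39: 10900 * 0.976 = 10638
40–49: 8000 * 0.967 = 7736
50+: 19700 * 0.956 + 9600 * 0.261 = 18833 + 2506 = 21339
Giving 10939 / 2657 / 10561 / 10638 / 7736 / 21339.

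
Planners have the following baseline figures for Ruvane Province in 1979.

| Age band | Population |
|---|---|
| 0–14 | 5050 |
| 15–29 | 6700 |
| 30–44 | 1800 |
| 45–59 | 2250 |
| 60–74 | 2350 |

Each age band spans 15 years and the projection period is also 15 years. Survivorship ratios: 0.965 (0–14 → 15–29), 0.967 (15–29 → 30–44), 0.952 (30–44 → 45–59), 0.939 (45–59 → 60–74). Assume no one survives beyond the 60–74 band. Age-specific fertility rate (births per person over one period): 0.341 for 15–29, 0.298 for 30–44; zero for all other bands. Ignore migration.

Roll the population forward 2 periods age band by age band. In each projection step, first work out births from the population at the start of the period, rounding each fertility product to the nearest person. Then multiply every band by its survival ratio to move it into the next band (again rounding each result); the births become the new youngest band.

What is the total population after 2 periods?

After projecting period 1:
Births: 6700 * 0.341 = 2285  |  1800 * 0.298 = 536 → 2821
15–29: 5050 * 0.965 = 4873
30–44: 6700 * 0.967 = 6479
45–59: 1800 * 0.952 = 1714
60–74: 2250 * 0.939 = 2113
→ [2821, 4873, 6479, 1714, 2113]
After projecting period 2:
Births: 4873 * 0.341 = 1662  |  6479 * 0.298 = 1931 → 3593
15–29: 2821 * 0.965 = 2722
30–44: 4873 * 0.967 = 4712
45–59: 6479 * 0.952 = 6168
60–74: 1714 * 0.939 = 1609
→ [3593, 2722, 4712, 6168, 1609]
Total after period 2: 3593 + 2722 + 4712 + 6168 + 1609 = 18804

18804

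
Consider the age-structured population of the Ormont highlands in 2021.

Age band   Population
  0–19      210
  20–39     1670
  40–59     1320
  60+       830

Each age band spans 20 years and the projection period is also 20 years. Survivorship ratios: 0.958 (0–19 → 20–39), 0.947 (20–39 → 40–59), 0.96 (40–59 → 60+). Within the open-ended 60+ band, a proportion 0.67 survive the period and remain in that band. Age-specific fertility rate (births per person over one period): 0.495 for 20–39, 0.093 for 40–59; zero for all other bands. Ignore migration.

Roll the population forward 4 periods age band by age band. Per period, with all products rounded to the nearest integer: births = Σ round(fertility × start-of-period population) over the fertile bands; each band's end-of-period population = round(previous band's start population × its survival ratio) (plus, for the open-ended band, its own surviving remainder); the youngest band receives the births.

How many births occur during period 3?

[period 1]
Births: 1670 × 0.495 = 827, 1320 × 0.093 = 123 ⇒ total 950
20–39: 210 × 0.958 = 201
40–59: 1670 × 0.947 = 1581
60+: 1320 × 0.96 + 830 × 0.67 = 1267 + 556 = 1823
Giving 950 / 201 / 1581 / 1823.
[period 2]
Births: 201 × 0.495 = 99, 1581 × 0.093 = 147 ⇒ total 246
20–39: 950 × 0.958 = 910
40–59: 201 × 0.947 = 190
60+: 1581 × 0.96 + 1823 × 0.67 = 1518 + 1221 = 2739
Giving 246 / 910 / 190 / 2739.
[period 3]
Births: 910 × 0.495 = 450, 190 × 0.093 = 18 ⇒ total 468
20–39: 246 × 0.958 = 236
40–59: 910 × 0.947 = 862
60+: 190 × 0.96 + 2739 × 0.67 = 182 + 1835 = 2017
Giving 468 / 236 / 862 / 2017.

468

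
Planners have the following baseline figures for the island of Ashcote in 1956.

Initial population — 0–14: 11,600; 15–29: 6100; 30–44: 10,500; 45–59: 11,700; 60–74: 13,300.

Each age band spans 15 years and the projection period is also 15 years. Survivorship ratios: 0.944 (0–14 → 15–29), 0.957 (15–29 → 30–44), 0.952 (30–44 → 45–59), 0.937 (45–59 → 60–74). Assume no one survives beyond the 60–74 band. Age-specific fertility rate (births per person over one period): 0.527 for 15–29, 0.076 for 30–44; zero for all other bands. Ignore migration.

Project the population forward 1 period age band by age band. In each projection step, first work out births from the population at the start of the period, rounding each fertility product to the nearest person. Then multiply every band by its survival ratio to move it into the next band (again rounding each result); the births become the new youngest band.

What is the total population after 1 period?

(Bands numbered youngest = 1 to oldest = 5.)
Period 1.
Births: 6100 * 0.527 = 3215, 10500 * 0.076 = 798 — total 4013
Band 2: 11600 * 0.944 = 10950
Band 3: 6100 * 0.957 = 5838
Band 4: 10500 * 0.952 = 9996
Band 5: 11700 * 0.937 = 10963
→ [4013, 10950, 5838, 9996, 10963]
Total after period 1: 4013 + 10950 + 5838 + 9996 + 10963 = 41760

41760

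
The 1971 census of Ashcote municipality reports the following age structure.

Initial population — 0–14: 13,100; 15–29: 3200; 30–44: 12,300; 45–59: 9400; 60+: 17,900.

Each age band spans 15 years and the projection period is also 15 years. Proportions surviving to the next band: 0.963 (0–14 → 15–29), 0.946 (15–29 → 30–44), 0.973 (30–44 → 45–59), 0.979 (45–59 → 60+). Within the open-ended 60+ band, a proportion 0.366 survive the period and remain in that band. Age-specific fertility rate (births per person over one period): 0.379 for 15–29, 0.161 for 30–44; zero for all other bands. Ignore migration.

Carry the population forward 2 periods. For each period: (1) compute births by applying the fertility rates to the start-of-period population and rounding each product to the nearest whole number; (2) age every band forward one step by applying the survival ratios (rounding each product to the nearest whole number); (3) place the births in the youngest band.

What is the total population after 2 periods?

40705

Let group 1 be 0–14 through group 5 = 60+.
Period 1.
Births: 3200 × 0.379 = 1213, 12300 × 0.161 = 1980 — total 3193
Group 2: 13100 × 0.963 = 12615
Group 3: 3200 × 0.946 = 3027
Group 4: 12300 × 0.973 = 11968
Group 5: 9400 × 0.979 + 17900 × 0.366 = 9203 + 6551 = 15754
Population now: 0–14=3193, 15–29=12615, 30–44=3027, 45–59=11968, 60+=15754
Period 2.
Births: 12615 × 0.379 = 4781, 3027 × 0.161 = 487 — total 5268
Group 2: 3193 × 0.963 = 3075
Group 3: 12615 × 0.946 = 11934
Group 4: 3027 × 0.973 = 2945
Group 5: 11968 × 0.979 + 15754 × 0.366 = 11717 + 5766 = 17483
Population now: 0–14=5268, 15–29=3075, 30–44=11934, 45–59=2945, 60+=17483
Total after period 2: 5268 + 3075 + 11934 + 2945 + 17483 = 40705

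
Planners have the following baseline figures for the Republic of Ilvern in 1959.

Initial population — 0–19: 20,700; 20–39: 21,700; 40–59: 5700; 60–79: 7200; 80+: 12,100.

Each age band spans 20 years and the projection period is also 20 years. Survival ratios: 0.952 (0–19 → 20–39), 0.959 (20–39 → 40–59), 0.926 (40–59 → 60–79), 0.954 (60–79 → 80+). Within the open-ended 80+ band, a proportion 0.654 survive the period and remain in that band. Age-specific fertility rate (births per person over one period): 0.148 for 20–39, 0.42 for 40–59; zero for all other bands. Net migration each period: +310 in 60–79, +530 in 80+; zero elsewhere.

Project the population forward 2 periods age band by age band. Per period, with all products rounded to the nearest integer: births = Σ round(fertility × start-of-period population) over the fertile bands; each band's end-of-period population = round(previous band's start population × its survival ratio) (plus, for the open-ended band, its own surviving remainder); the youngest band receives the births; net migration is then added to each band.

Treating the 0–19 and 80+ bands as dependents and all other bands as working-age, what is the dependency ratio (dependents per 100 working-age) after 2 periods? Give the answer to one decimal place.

— Period 1 —
Births: 21700 × 0.148 = 3212, 5700 × 0.42 = 2394 → 5606
20–39: 20700 × 0.952 = 19706
40–59: 21700 × 0.959 = 20810
60–79: 5700 × 0.926 = 5278
80+: 7200 × 0.954 + 12100 × 0.654 = 6869 + 7913 = 14782
Net migration: 60–79 + 310 → 5588; 80+ + 530 → 15312
Population now: 0–19=5606, 20–39=19706, 40–59=20810, 60–79=5588, 80+=15312
— Period 2 —
Births: 19706 × 0.148 = 2916, 20810 × 0.42 = 8740 → 11656
20–39: 5606 × 0.952 = 5337
40–59: 19706 × 0.959 = 18898
60–79: 20810 × 0.926 = 19270
80+: 5588 × 0.954 + 15312 × 0.654 = 5331 + 10014 = 15345
Net migration: 60–79 + 310 → 19580; 80+ + 530 → 15875
Population now: 0–19=11656, 20–39=5337, 40–59=18898, 60–79=19580, 80+=15875
Dependents (band 0–19 + band 80+) = 11656 + 15875 = 27531; working-age = 43815; ratio = 27531/43815 × 100 = 62.8

62.8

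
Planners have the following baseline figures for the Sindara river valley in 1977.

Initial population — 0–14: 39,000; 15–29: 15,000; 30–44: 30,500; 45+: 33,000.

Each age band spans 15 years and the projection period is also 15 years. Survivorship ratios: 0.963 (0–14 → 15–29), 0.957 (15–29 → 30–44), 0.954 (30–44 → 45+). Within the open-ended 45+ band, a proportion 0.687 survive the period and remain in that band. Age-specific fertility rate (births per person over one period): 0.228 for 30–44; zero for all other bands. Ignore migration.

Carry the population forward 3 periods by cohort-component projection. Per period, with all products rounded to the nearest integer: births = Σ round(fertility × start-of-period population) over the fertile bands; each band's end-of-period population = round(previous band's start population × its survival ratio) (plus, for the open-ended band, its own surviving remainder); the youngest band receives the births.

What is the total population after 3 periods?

(Groups numbered youngest = 1 to oldest = 4.)
[period 1]
Births: 30500 * 0.228 = 6954
Group 2: 39000 * 0.963 = 37557
Group 3: 15000 * 0.957 = 14355
Group 4: 30500 * 0.954 + 33000 * 0.687 = 29097 + 22671 = 51768
End of period: [6954, 37557, 14355, 51768]
[period 2]
Births: 14355 * 0.228 = 3273
Group 2: 6954 * 0.963 = 6697
Group 3: 37557 * 0.957 = 35942
Group 4: 14355 * 0.954 + 51768 * 0.687 = 13695 + 35565 = 49260
End of period: [3273, 6697, 35942, 49260]
[period 3]
Births: 35942 * 0.228 = 8195
Group 2: 3273 * 0.963 = 3152
Group 3: 6697 * 0.957 = 6409
Group 4: 35942 * 0.954 + 49260 * 0.687 = 34289 + 33842 = 68131
End of period: [8195, 3152, 6409, 68131]
Total after period 3: 8195 + 3152 + 6409 + 68131 = 85887

85887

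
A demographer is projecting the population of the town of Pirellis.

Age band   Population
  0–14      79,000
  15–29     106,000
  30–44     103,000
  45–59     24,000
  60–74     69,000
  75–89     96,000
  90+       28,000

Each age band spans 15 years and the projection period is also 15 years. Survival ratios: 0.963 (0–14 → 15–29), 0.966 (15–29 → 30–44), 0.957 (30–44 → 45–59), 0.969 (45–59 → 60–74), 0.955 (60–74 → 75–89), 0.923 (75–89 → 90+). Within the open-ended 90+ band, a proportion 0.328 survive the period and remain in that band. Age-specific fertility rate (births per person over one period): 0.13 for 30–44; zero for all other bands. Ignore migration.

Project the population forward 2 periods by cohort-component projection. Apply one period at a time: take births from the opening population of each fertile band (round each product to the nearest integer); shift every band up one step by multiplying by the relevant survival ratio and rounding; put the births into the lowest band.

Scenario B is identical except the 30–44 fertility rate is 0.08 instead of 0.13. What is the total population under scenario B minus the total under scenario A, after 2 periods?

-10079

Period 1:
Births: 103000 × 0.13 = 13390
15–29: 79000 × 0.963 = 76077
30–44: 106000 × 0.966 = 102396
45–59: 103000 × 0.957 = 98571
60–74: 24000 × 0.969 = 23256
75–89: 69000 × 0.955 = 65895
90+: 96000 × 0.923 + 28000 × 0.328 = 88608 + 9184 = 97792
→ [13390, 76077, 102396, 98571, 23256, 65895, 97792]
Period 2:
Births: 102396 × 0.13 = 13311
15–29: 13390 × 0.963 = 12895
30–44: 76077 × 0.966 = 73490
45–59: 102396 × 0.957 = 97993
60–74: 98571 × 0.969 = 95515
75–89: 23256 × 0.955 = 22209
90+: 65895 × 0.923 + 97792 × 0.328 = 60821 + 32076 = 92897
→ [13311, 12895, 73490, 97993, 95515, 22209, 92897]
Scenario A total after 2 periods: 408310
Scenario B projection —
Period 1:
Births: 103000 × 0.08 = 8240
15–29: 79000 × 0.963 = 76077
30–44: 106000 × 0.966 = 102396
45–59: 103000 × 0.957 = 98571
60–74: 24000 × 0.969 = 23256
75–89: 69000 × 0.955 = 65895
90+: 96000 × 0.923 + 28000 × 0.328 = 88608 + 9184 = 97792
→ [8240, 76077, 102396, 98571, 23256, 65895, 97792]
Period 2:
Births: 102396 × 0.08 = 8192
15–29: 8240 × 0.963 = 7935
30–44: 76077 × 0.966 = 73490
45–59: 102396 × 0.957 = 97993
60–74: 98571 × 0.969 = 95515
75–89: 23256 × 0.955 = 22209
90+: 65895 × 0.923 + 97792 × 0.328 = 60821 + 32076 = 92897
→ [8192, 7935, 73490, 97993, 95515, 22209, 92897]
Scenario B total after 2 periods: 398231
Difference B − A = 398231 − 408310 = -10079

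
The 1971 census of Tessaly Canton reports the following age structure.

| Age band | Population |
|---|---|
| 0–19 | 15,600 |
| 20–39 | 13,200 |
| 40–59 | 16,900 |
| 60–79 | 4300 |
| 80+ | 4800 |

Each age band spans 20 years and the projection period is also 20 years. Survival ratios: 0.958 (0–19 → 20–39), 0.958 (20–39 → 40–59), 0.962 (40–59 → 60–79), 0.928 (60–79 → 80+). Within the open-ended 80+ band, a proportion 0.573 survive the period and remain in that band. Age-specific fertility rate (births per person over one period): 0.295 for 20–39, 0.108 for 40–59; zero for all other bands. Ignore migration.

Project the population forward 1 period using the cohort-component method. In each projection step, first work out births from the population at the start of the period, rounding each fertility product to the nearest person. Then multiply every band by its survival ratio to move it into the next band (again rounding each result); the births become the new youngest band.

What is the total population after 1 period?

56308

— Period 1 —
Births: 13200 × 0.295 = 3894 ; 16900 × 0.108 = 1825 — total 5719
20–39: 15600 × 0.958 = 14945
40–59: 13200 × 0.958 = 12646
60–79: 16900 × 0.962 = 16258
80+: 4300 × 0.928 + 4800 × 0.573 = 3990 + 2750 = 6740
Population now: 0–19=5719, 20–39=14945, 40–59=12646, 60–79=16258, 80+=6740
Total after period 1: 5719 + 14945 + 12646 + 16258 + 6740 = 56308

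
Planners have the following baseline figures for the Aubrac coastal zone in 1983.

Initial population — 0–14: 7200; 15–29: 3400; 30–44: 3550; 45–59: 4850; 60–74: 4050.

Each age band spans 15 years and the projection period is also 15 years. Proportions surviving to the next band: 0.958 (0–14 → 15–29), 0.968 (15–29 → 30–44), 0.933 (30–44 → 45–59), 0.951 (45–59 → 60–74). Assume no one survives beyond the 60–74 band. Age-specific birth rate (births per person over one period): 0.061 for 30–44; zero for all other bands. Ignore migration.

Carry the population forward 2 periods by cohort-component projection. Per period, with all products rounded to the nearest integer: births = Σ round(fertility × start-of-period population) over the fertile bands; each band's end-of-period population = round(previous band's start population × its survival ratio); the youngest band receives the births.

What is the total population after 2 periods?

13307

— Period 1 —
Births: 3550 × 0.061 = 217
15–29: 7200 × 0.958 = 6898
30–44: 3400 × 0.968 = 3291
45–59: 3550 × 0.933 = 3312
60–74: 4850 × 0.951 = 4612
→ [217, 6898, 3291, 3312, 4612]
— Period 2 —
Births: 3291 × 0.061 = 201
15–29: 217 × 0.958 = 208
30–44: 6898 × 0.968 = 6677
45–59: 3291 × 0.933 = 3071
60–74: 3312 × 0.951 = 3150
→ [201, 208, 6677, 3071, 3150]
Total after period 2: 201 + 208 + 6677 + 3071 + 3150 = 13307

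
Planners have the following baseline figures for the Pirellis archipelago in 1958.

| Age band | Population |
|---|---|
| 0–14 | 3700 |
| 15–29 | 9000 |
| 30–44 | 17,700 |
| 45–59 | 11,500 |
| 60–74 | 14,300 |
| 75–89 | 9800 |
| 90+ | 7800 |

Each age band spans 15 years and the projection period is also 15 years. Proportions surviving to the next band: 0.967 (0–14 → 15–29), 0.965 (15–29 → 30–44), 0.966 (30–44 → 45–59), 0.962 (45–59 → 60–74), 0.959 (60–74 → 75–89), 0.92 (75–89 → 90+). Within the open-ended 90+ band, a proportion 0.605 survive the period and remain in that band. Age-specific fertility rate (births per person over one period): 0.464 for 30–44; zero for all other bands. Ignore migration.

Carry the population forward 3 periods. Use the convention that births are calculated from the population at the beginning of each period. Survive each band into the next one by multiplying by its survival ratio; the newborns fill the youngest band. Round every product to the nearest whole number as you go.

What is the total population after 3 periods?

Call the bands 1 to 7, youngest first.
Period 1.
Births: 17700 * 0.464 = 8213
Band 2: 3700 * 0.967 = 3578
Band 3: 9000 * 0.965 = 8685
Band 4: 17700 * 0.966 = 17098
Band 5: 11500 * 0.962 = 11063
Band 6: 14300 * 0.959 = 13714
Band 7: 9800 * 0.92 + 7800 * 0.605 = 9016 + 4719 = 13735
Population now: 0–14=8213, 15–29=3578, 30–44=8685, 45–59=17098, 60–74=11063, 75–89=13714, 90+=13735
Period 2.
Births: 8685 * 0.464 = 4030
Band 2: 8213 * 0.967 = 7942
Band 3: 3578 * 0.965 = 3453
Band 4: 8685 * 0.966 = 8390
Band 5: 17098 * 0.962 = 16448
Band 6: 11063 * 0.959 = 10609
Band 7: 13714 * 0.92 + 13735 * 0.605 = 12617 + 8310 = 20927
Population now: 0–14=4030, 15–29=7942, 30–44=3453, 45–59=8390, 60–74=16448, 75–89=10609, 90+=20927
Period 3.
Births: 3453 * 0.464 = 1602
Band 2: 4030 * 0.967 = 3897
Band 3: 7942 * 0.965 = 7664
Band 4: 3453 * 0.966 = 3336
Band 5: 8390 * 0.962 = 8071
Band 6: 16448 * 0.959 = 15774
Band 7: 10609 * 0.92 + 20927 * 0.605 = 9760 + 12661 = 22421
Population now: 0–14=1602, 15–29=3897, 30–44=7664, 45–59=3336, 60–74=8071, 75–89=15774, 90+=22421
Total after period 3: 1602 + 3897 + 7664 + 3336 + 8071 + 15774 + 22421 = 62765

62765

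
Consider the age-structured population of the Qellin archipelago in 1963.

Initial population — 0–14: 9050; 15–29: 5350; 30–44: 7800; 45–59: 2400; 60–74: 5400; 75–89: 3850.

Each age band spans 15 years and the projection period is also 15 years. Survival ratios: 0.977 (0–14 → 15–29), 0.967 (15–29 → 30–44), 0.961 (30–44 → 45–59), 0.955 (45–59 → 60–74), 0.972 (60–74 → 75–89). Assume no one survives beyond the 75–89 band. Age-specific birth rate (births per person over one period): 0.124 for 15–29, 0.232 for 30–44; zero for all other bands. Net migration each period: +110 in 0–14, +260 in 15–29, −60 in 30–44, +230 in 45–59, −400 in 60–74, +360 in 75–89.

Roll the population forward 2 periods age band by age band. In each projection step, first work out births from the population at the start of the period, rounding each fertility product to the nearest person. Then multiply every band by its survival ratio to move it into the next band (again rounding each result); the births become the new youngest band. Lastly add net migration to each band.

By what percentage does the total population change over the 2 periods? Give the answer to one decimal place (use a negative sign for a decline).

Period 1.
Births: 5350 × 0.124 = 663, 7800 × 0.232 = 1810 — total 2473
15–29: 9050 × 0.977 = 8842
30–44: 5350 × 0.967 = 5173
45–59: 7800 × 0.961 = 7496
60–74: 2400 × 0.955 = 2292
75–89: 5400 × 0.972 = 5249
Net migration: 0–14 + 110 → 2583; 15–29 + 260 → 9102; 30–44 − 60 → 5113; 45–59 + 230 → 7726; 60–74 − 400 → 1892; 75–89 + 360 → 5609
Giving 2583 / 9102 / 5113 / 7726 / 1892 / 5609.
Period 2.
Births: 9102 × 0.124 = 1129, 5113 × 0.232 = 1186 — total 2315
15–29: 2583 × 0.977 = 2524
30–44: 9102 × 0.967 = 8802
45–59: 5113 × 0.961 = 4914
60–74: 7726 × 0.955 = 7378
75–89: 1892 × 0.972 = 1839
Net migration: 0–14 + 110 → 2425; 15–29 + 260 → 2784; 30–44 − 60 → 8742; 45–59 + 230 → 5144; 60–74 − 400 → 6978; 75–89 + 360 → 2199
Giving 2425 / 2784 / 8742 / 5144 / 6978 / 2199.
Total: 33850 → 28272; change = -5578; percentage change = -16.5%

-16.5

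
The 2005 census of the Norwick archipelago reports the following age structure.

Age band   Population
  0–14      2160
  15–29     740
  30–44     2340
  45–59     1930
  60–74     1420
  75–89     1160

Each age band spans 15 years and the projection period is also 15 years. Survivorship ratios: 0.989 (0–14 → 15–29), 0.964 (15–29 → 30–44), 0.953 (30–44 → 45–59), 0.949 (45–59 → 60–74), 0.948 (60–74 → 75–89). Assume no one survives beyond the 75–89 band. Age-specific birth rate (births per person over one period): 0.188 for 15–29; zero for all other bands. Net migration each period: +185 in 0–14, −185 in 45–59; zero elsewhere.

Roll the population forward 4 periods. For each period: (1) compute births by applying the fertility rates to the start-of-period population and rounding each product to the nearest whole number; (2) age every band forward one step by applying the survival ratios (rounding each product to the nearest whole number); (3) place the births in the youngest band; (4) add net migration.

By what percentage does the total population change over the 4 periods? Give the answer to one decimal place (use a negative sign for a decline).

— Period 1 —
Births: 740 * 0.188 = 139
15–29: 2160 * 0.989 = 2136
30–44: 740 * 0.964 = 713
45–59: 2340 * 0.953 = 2230
60–74: 1930 * 0.949 = 1832
75–89: 1420 * 0.948 = 1346
Net migration: 0–14 + 185 → 324; 45–59 − 185 → 2045
→ [324, 2136, 713, 2045, 1832, 1346]
— Period 2 —
Births: 2136 * 0.188 = 402
15–29: 324 * 0.989 = 320
30–44: 2136 * 0.964 = 2059
45–59: 713 * 0.953 = 679
60–74: 2045 * 0.949 = 1941
75–89: 1832 * 0.948 = 1737
Net migration: 0–14 + 185 → 587; 45–59 − 185 → 494
→ [587, 320, 2059, 494, 1941, 1737]
— Period 3 —
Births: 320 * 0.188 = 60
15–29: 587 * 0.989 = 581
30–44: 320 * 0.964 = 308
45–59: 2059 * 0.953 = 1962
60–74: 494 * 0.949 = 469
75–89: 1941 * 0.948 = 1840
Net migration: 0–14 + 185 → 245; 45–59 − 185 → 1777
→ [245, 581, 308, 1777, 469, 1840]
— Period 4 —
Births: 581 * 0.188 = 109
15–29: 245 * 0.989 = 242
30–44: 581 * 0.964 = 560
45–59: 308 * 0.953 = 294
60–74: 1777 * 0.949 = 1686
75–89: 469 * 0.948 = 445
Net migration: 0–14 + 185 → 294; 45–59 − 185 → 109
→ [294, 242, 560, 109, 1686, 445]
Total: 9750 → 3336; change = -6414; percentage change = -65.8%

-65.8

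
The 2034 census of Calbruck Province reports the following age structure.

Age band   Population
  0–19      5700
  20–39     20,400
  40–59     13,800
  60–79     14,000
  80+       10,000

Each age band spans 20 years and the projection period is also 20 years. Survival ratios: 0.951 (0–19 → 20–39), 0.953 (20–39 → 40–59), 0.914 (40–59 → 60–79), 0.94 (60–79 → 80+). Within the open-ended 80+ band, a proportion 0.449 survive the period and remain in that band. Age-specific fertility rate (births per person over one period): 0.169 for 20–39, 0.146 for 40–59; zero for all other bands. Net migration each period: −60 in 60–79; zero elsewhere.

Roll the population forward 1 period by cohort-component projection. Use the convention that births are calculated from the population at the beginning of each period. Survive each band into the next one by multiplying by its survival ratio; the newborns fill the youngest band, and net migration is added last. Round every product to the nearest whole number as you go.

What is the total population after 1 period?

60528

After projecting period 1:
Births: 20400 × 0.169 = 3448, 13800 × 0.146 = 2015 → 5463
20–39: 5700 × 0.951 = 5421
40–59: 20400 × 0.953 = 19441
60–79: 13800 × 0.914 = 12613
80+: 14000 × 0.94 + 10000 × 0.449 = 13160 + 4490 = 17650
Net migration: 60–79 − 60 → 12553
Giving 5463 / 5421 / 19441 / 12553 / 17650.
Total after period 1: 5463 + 5421 + 19441 + 12553 + 17650 = 60528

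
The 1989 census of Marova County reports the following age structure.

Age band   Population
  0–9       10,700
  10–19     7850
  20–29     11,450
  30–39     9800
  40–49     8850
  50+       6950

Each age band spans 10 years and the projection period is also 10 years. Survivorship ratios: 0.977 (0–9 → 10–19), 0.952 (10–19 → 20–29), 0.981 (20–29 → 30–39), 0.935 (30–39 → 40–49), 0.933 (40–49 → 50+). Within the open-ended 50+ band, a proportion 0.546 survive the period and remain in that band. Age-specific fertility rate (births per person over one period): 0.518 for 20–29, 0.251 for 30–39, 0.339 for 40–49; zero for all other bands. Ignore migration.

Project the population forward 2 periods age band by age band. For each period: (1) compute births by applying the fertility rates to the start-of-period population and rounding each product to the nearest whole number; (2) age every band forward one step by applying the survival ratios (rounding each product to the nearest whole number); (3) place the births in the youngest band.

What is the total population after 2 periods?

After projecting period 1:
Births: 11450 × 0.518 = 5931, 9800 × 0.251 = 2460, 8850 × 0.339 = 3000 → total 11391
10–19: 10700 × 0.977 = 10454
20–29: 7850 × 0.952 = 7473
30–39: 11450 × 0.981 = 11232
40–49: 9800 × 0.935 = 9163
50+: 8850 × 0.933 + 6950 × 0.546 = 8257 + 3795 = 12052
End of period: [11391, 10454, 7473, 11232, 9163, 12052]
After projecting period 2:
Births: 7473 × 0.518 = 3871, 11232 × 0.251 = 2819, 9163 × 0.339 = 3106 → total 9796
10–19: 11391 × 0.977 = 11129
20–29: 10454 × 0.952 = 9952
30–39: 7473 × 0.981 = 7331
40–49: 11232 × 0.935 = 10502
50+: 9163 × 0.933 + 12052 × 0.546 = 8549 + 6580 = 15129
End of period: [9796, 11129, 9952, 7331, 10502, 15129]
Total after period 2: 9796 + 11129 + 9952 + 7331 + 10502 + 15129 = 63839

63839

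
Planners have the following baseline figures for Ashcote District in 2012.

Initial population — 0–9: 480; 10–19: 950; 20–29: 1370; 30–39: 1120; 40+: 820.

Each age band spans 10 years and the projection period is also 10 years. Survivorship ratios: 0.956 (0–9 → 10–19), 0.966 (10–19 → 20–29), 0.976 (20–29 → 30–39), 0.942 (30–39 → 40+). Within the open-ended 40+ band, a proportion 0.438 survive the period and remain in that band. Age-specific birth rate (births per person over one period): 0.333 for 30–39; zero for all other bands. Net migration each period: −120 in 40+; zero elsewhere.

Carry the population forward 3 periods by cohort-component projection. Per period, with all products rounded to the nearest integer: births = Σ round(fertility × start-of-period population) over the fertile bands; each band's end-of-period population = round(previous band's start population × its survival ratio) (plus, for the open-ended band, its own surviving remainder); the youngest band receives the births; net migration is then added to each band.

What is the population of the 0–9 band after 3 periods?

298

Numbering the groups 1..5 from youngest to oldest:
After projecting period 1:
Births: 1120 * 0.333 = 373
Group 2: 480 * 0.956 = 459
Group 3: 950 * 0.966 = 918
Group 4: 1370 * 0.976 = 1337
Group 5: 1120 * 0.942 + 820 * 0.438 = 1055 + 359 = 1414
Net migration: Group 5 − 120 → 1294
Giving 373 / 459 / 918 / 1337 / 1294.
After projecting period 2:
Births: 1337 * 0.333 = 445
Group 2: 373 * 0.956 = 357
Group 3: 459 * 0.966 = 443
Group 4: 918 * 0.976 = 896
Group 5: 1337 * 0.942 + 1294 * 0.438 = 1259 + 567 = 1826
Net migration: Group 5 − 120 → 1706
Giving 445 / 357 / 443 / 896 / 1706.
After projecting period 3:
Births: 896 * 0.333 = 298
Group 2: 445 * 0.956 = 425
Group 3: 357 * 0.966 = 345
Group 4: 443 * 0.976 = 432
Group 5: 896 * 0.942 + 1706 * 0.438 = 844 + 747 = 1591
Net migration: Group 5 − 120 → 1471
Giving 298 / 425 / 345 / 432 / 1471.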